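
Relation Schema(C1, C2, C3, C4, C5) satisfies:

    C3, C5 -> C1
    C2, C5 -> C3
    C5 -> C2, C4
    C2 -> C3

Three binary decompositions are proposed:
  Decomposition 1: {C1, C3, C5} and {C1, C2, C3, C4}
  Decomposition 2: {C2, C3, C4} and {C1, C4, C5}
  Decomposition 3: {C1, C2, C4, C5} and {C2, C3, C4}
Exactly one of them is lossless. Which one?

Decomposition 3

Decomposition 1: common = {C1, C3}, closure = {C1, C3} → lossy.
Decomposition 2: common = {C4}, closure = {C4} → lossy.
Decomposition 3: common = {C2, C4}, closure = {C2, C3, C4} → lossless.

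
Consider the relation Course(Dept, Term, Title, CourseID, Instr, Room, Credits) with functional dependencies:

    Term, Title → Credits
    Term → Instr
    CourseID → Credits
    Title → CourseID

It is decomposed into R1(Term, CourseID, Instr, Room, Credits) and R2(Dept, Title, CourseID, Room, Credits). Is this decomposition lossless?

Common attributes: R1 ∩ R2 = {CourseID, Room, Credits}.
No dependency enlarges {CourseID, Room, Credits}, so (CourseID, Room, Credits)⁺ = {CourseID, Room, Credits}.
The closure contains neither all of R1 = {Term, CourseID, Instr, Room, Credits} nor all of R2 = {Dept, Title, CourseID, Room, Credits}, so the common attributes are not a superkey of either fragment. The join is lossy.

No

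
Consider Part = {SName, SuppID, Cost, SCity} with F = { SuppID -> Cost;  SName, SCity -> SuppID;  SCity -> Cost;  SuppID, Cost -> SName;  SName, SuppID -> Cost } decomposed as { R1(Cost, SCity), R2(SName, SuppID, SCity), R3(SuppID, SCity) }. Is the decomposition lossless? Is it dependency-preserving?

lossless but not dependency-preserving

Lossless test (chase): Rows 2 and 3 agree on SuppID; apply SuppID→Cost and equate their Cost entries. Rows 1 and 2 agree on SCity; apply SCity→Cost and equate their Cost entries. Rows 2 and 3 agree on SuppID, Cost; apply SuppID, Cost→SName and equate their SName entries. Row 2 is now all distinguished symbols — the join is lossless.
Dependency preservation: the restricted closure of {SuppID} across the fragments never reaches {Cost}, so SuppID → Cost cannot be enforced without a join — not preserved.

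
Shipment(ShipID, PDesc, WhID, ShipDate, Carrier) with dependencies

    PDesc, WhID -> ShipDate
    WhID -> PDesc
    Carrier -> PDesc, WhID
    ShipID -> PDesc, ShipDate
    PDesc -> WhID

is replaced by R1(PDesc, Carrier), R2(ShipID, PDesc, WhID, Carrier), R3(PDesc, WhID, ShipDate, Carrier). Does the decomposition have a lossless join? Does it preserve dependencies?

Lossless test (chase): Rows 2 and 3 agree on PDesc, WhID; apply PDesc, WhID→ShipDate and equate their ShipDate entries. Rows 1 and 2 agree on Carrier; apply Carrier→PDesc, WhID and equate their PDesc, WhID entries. Rows 1 and 2 agree on PDesc, WhID; apply PDesc, WhID→ShipDate and equate their ShipDate entries. Row 2 is now all distinguished symbols — the join is lossless.
Dependency preservation: ShipID → PDesc, ShipDate is not contained in any single fragment, but the restricted closure of its left-hand side across the fragments still reaches the right-hand side; the remaining FDs each lie inside some fragment. All dependencies are preserved.

lossless and dependency-preserving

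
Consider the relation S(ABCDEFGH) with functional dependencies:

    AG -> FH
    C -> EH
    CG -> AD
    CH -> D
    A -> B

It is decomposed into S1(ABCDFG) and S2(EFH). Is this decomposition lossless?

Common attributes: S1 ∩ S2 = {F}.
No dependency enlarges {F}, so (F)⁺ = {F}.
The closure contains neither all of S1 = {ABCDFG} nor all of S2 = {EFH}, so the common attributes are not a superkey of either fragment. The join is lossy.

No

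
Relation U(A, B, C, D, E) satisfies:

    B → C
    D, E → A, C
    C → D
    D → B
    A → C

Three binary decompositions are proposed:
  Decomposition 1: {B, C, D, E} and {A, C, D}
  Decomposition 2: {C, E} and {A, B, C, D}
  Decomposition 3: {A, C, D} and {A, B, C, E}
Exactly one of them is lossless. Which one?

Decomposition 3

Decomposition 1: common = {C, D}, closure = {B, C, D} → lossy.
Decomposition 2: common = {C}, closure = {B, C, D} → lossy.
Decomposition 3: common = {A, C}, closure = {A, B, C, D} → lossless.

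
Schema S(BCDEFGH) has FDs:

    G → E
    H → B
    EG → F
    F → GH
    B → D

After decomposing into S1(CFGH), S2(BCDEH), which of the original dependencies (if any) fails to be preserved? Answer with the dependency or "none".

Check G → E: no single fragment contains all of {EG}, and the restricted closure of {G} across the fragments never reaches {E}.
H → B is preserved.
EG → F is preserved.
F → GH is preserved.
B → D is preserved.

G → E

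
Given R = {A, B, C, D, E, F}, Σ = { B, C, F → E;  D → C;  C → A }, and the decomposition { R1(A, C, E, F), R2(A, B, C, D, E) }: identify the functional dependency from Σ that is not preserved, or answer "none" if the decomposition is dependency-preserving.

Check B, C, F → E: no single fragment contains all of {B, C, E, F}, and the restricted closure of {B, C, F} across the fragments never reaches {E}.
D → C is preserved.
C → A is preserved.

B, C, F → E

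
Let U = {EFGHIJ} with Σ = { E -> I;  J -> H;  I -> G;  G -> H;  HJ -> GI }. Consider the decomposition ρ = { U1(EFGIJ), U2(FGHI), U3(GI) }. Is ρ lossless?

Yes

Chase test. Columns are EFGHIJ; row i has aⱼ where attribute j ∈ Ui, else bᵢⱼ.
Initial tableau (one row per fragment):
  row 1: a1 a2 a3 b14 a5 a6
  row 2: b21 a2 a3 a4 a5 b26
  row 3: b31 b32 a3 b34 a5 b36
Rows 1 and 2 agree on G; apply G→H and equate their H entries.
Rows 1 and 3 agree on G; apply G→H and equate their H entries.
Row 1 is now all distinguished symbols — the join is lossless.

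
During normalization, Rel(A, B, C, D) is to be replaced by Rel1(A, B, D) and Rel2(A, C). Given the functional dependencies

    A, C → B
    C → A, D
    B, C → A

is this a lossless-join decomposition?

Common attributes: Rel1 ∩ Rel2 = {A}.
No dependency enlarges {A}, so (A)⁺ = {A}.
The closure contains neither all of Rel1 = {A, B, D} nor all of Rel2 = {A, C}, so the common attributes are not a superkey of either fragment. The join is lossy.

No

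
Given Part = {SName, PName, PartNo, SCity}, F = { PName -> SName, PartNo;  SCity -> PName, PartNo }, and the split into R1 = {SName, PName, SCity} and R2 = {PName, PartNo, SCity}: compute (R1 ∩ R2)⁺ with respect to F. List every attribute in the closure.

SName, PName, PartNo, SCity

R1 ∩ R2 = {PName, SCity}.
PName → SName, PartNo applies, adding SName, PartNo
Closure: {SName, PName, PartNo, SCity}.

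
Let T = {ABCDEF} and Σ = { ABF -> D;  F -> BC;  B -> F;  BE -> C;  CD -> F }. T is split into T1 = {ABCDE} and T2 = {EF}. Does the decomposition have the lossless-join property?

No

Common attributes: T1 ∩ T2 = {E}.
No dependency enlarges {E}, so (E)⁺ = {E}.
The closure contains neither all of T1 = {ABCDE} nor all of T2 = {EF}, so the common attributes are not a superkey of either fragment. The join is lossy.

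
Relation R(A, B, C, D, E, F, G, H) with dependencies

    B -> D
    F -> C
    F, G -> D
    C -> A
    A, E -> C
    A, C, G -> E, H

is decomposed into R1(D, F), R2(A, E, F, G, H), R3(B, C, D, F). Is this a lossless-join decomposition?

Chase test. Columns are A, B, C, D, E, F, G, H; row i has aⱼ where attribute j ∈ Ri, else bᵢⱼ.
Initial tableau (one row per fragment):
  row 1: b11 b12 b13 a4 b15 a6 b17 b18
  row 2: a1 b22 b23 b24 a5 a6 a7 a8
  row 3: b31 a2 a3 a4 b35 a6 b37 b38
Rows 1 and 2 agree on F; apply F→C and equate their C entries.
Rows 1 and 3 agree on F; apply F→C and equate their C entries.
Rows 1 and 2 agree on C; apply C→A and equate their A entries.
Rows 1 and 3 agree on C; apply C→A and equate their A entries.
No row becomes fully distinguished — the join is lossy.

No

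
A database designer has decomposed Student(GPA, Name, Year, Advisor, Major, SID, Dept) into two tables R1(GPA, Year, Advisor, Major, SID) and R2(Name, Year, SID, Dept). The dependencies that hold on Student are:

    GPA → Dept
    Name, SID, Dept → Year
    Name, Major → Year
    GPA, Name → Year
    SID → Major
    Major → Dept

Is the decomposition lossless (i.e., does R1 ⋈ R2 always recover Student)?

Common attributes: R1 ∩ R2 = {Year, SID}.
Closure of {Year, SID}: SID → Major applies, adding Major; Major → Dept applies, adding Dept. So (Year, SID)⁺ = {Year, Major, SID, Dept}.
The closure contains neither all of R1 = {GPA, Year, Advisor, Major, SID} nor all of R2 = {Name, Year, SID, Dept}, so the common attributes are not a superkey of either fragment. The join is lossy.

No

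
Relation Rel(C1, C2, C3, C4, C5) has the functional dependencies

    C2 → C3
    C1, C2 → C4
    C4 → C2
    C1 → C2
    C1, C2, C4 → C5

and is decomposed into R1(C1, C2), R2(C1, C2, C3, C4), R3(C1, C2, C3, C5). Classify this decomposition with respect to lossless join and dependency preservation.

Lossless test (chase): Rows 1 and 2 agree on C2; apply C2→C3 and equate their C3 entries. Rows 1 and 2 agree on C1, C2; apply C1, C2→C4 and equate their C4 entries. Rows 1 and 3 agree on C1, C2; apply C1, C2→C4 and equate their C4 entries. Rows 1 and 2 agree on C1, C2, C4; apply C1, C2, C4→C5 and equate their C5 entries. Rows 1 and 3 agree on C1, C2, C4; apply C1, C2, C4→C5 and equate their C5 entries. Row 1 is now all distinguished symbols — the join is lossless.
Dependency preservation: C1, C2, C4 → C5 is not contained in any single fragment, but the restricted closure of its left-hand side across the fragments still reaches the right-hand side; the remaining FDs each lie inside some fragment. All dependencies are preserved.

lossless and dependency-preserving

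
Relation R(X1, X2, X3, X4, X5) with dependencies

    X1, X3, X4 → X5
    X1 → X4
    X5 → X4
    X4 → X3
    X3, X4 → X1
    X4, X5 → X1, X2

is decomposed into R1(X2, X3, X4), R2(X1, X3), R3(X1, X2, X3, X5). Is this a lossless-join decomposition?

Chase test. Columns are X1, X2, X3, X4, X5; row i has aⱼ where attribute j ∈ Ri, else bᵢⱼ.
Initial tableau (one row per fragment):
  row 1: b11 a2 a3 a4 b15
  row 2: a1 b22 a3 b24 b25
  row 3: a1 a2 a3 b34 a5
Rows 2 and 3 agree on X1; apply X1→X4 and equate their X4 entries.
Rows 2 and 3 agree on X1, X3, X4; apply X1, X3, X4→X5 and equate their X5 entries.
Rows 2 and 3 agree on X4, X5; apply X4, X5→X1, X2 and equate their X1, X2 entries.
No row becomes fully distinguished — the join is lossy.

No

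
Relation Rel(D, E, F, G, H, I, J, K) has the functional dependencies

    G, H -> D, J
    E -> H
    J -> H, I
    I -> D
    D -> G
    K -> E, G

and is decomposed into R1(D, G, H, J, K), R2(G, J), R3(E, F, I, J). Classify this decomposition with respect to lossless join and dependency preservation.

lossy and not dependency-preserving

Lossless test (chase): Rows 1 and 2 agree on J; apply J→H, I and equate their H, I entries. Rows 1 and 3 agree on J; apply J→H, I and equate their H, I entries. Rows 1 and 2 agree on I; apply I→D and equate their D entries. Rows 1 and 3 agree on I; apply I→D and equate their D entries. Rows 1 and 3 agree on D; apply D→G and equate their G entries. No row becomes fully distinguished — the join is lossy.
Dependency preservation: the restricted closure of {E} across the fragments never reaches {H}, so E → H cannot be enforced without a join — not preserved.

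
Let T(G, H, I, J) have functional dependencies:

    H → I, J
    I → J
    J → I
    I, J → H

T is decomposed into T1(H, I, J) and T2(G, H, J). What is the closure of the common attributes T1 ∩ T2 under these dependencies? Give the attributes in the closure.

T1 ∩ T2 = {H, J}.
H → I, J applies, adding I
Closure: {H, I, J}.

H, I, J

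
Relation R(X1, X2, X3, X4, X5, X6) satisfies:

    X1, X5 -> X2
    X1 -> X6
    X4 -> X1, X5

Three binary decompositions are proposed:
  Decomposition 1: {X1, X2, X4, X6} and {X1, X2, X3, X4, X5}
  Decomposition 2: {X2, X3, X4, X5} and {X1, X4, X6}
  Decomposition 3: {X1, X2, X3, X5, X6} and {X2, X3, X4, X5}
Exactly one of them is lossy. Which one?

Decomposition 3

Decomposition 1: common = {X1, X2, X4}, closure = {X1, X2, X4, X5, X6} → lossless.
Decomposition 2: common = {X4}, closure = {X1, X2, X4, X5, X6} → lossless.
Decomposition 3: common = {X2, X3, X5}, closure = {X2, X3, X5} → lossy.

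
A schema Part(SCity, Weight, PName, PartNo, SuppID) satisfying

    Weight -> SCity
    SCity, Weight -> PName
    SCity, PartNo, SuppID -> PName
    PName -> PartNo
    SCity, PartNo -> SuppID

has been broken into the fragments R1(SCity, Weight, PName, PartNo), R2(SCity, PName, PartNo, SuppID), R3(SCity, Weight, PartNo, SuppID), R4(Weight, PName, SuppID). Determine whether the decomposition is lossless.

Yes

Chase test. Columns are SCity, Weight, PName, PartNo, SuppID; row i has aⱼ where attribute j ∈ Ri, else bᵢⱼ.
Initial tableau (one row per fragment):
  row 1: a1 a2 a3 a4 b15
  row 2: a1 b22 a3 a4 a5
  row 3: a1 a2 b33 a4 a5
  row 4: b41 a2 a3 b44 a5
Rows 1 and 4 agree on Weight; apply Weight→SCity and equate their SCity entries.
Rows 1 and 3 agree on SCity, Weight; apply SCity, Weight→PName and equate their PName entries.
Rows 1 and 4 agree on PName; apply PName→PartNo and equate their PartNo entries.
Rows 1 and 2 agree on SCity, PartNo; apply SCity, PartNo→SuppID and equate their SuppID entries.
Row 1 is now all distinguished symbols — the join is lossless.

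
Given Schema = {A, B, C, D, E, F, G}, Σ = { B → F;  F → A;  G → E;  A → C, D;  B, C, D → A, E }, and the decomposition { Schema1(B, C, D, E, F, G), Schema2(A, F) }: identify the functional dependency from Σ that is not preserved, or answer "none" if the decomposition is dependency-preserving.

Check A → C, D: no single fragment contains all of {A, C, D}, and the restricted closure of {A} across the fragments never reaches {C, D}.
B → F is preserved.
F → A is preserved.
G → E is preserved.
B, C, D → A, E is preserved.

A → C, D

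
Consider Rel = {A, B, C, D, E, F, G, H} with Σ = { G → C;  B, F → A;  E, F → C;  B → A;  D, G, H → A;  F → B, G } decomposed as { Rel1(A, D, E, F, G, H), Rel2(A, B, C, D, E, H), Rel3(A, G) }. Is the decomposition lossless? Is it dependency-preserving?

Lossless test (chase): Rows 1 and 3 agree on G; apply G→C and equate their C entries. No row becomes fully distinguished — the join is lossy.
Dependency preservation: the restricted closure of {G} across the fragments never reaches {C}, so G → C cannot be enforced without a join — not preserved.

lossy and not dependency-preserving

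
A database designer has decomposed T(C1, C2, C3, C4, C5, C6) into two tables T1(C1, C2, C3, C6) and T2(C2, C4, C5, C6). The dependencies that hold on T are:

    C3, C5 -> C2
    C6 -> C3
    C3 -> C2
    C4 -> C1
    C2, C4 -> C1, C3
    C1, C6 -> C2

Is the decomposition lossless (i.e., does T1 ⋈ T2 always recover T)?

Common attributes: T1 ∩ T2 = {C2, C6}.
Closure of {C2, C6}: C6 → C3 applies, adding C3. So (C2, C6)⁺ = {C2, C3, C6}.
The closure contains neither all of T1 = {C1, C2, C3, C6} nor all of T2 = {C2, C4, C5, C6}, so the common attributes are not a superkey of either fragment. The join is lossy.

No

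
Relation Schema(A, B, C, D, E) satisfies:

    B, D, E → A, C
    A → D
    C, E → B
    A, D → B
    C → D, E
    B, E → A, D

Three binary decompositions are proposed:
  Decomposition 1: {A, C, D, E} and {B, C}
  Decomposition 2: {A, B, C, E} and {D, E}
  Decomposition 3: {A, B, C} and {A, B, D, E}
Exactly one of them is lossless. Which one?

Decomposition 1: common = {C}, closure = {A, B, C, D, E} → lossless.
Decomposition 2: common = {E}, closure = {E} → lossy.
Decomposition 3: common = {A, B}, closure = {A, B, D} → lossy.

Decomposition 1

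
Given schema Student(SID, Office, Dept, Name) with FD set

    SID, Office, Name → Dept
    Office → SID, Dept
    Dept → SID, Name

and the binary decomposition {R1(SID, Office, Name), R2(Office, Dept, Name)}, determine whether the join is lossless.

Common attributes: R1 ∩ R2 = {Office, Name}.
Closure of {Office, Name}: Office → SID, Dept applies, adding SID, Dept. So (Office, Name)⁺ = {SID, Office, Dept, Name}.
This closure contains every attribute of R1, so R1 ∩ R2 → R1. The join is lossless.

Yes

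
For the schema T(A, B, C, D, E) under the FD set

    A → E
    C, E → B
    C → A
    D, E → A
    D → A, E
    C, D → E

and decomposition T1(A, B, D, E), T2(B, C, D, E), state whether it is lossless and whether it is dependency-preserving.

lossless but not dependency-preserving

Lossless test: (B, D, E)⁺ = {A, B, D, E}, which contains all of one fragment — lossless.
Dependency preservation: the restricted closure of {C} across the fragments never reaches {A}, so C → A cannot be enforced without a join — not preserved.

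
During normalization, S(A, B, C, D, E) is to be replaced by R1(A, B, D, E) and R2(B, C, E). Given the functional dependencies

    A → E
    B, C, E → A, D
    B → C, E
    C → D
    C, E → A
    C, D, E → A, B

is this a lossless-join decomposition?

Common attributes: R1 ∩ R2 = {B, E}.
Closure of {B, E}: B → C, E applies, adding C; C → D applies, adding D; C, E → A applies, adding A. So (B, E)⁺ = {A, B, C, D, E}.
This closure contains every attribute of R1, so R1 ∩ R2 → R1. The join is lossless.

Yes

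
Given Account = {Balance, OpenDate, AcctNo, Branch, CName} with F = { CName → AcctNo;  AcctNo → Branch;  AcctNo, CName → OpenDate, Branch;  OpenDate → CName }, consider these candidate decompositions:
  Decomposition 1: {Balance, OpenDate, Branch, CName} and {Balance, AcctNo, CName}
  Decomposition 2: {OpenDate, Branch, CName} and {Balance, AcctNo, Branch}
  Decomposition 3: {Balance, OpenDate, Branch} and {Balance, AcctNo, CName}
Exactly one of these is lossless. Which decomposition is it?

Decomposition 1: common = {Balance, CName}, closure = {Balance, OpenDate, AcctNo, Branch, CName} → lossless.
Decomposition 2: common = {Branch}, closure = {Branch} → lossy.
Decomposition 3: common = {Balance}, closure = {Balance} → lossy.

Decomposition 1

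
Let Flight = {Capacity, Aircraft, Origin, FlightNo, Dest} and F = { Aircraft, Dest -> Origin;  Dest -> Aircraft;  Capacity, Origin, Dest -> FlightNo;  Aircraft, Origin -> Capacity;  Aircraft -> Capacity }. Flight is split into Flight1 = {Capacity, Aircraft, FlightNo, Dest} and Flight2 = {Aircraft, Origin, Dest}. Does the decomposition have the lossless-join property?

Common attributes: Flight1 ∩ Flight2 = {Aircraft, Dest}.
Closure of {Aircraft, Dest}: Aircraft, Dest → Origin applies, adding Origin; Aircraft, Origin → Capacity applies, adding Capacity; Capacity, Origin, Dest → FlightNo applies, adding FlightNo. So (Aircraft, Dest)⁺ = {Capacity, Aircraft, Origin, FlightNo, Dest}.
This closure contains every attribute of Flight1, so Flight1 ∩ Flight2 → Flight1. The join is lossless.

Yes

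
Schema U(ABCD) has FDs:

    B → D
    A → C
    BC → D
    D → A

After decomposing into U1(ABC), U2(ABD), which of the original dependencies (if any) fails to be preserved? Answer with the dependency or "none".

B → D lies within U2.
A → C lies within U1.
BC → D: restricted closure across fragments reaches D.
D → A lies within U2.
Every dependency is enforceable on the fragments, so the decomposition is dependency-preserving.

none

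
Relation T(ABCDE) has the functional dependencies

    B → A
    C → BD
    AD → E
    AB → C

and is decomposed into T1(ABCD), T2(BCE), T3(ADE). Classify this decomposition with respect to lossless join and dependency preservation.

lossless and dependency-preserving

Lossless test (chase): Rows 1 and 2 agree on B; apply B→A and equate their A entries. Rows 1 and 2 agree on C; apply C→BD and equate their BD entries. Rows 1 and 2 agree on AD; apply AD→E and equate their E entries. Row 1 is now all distinguished symbols — the join is lossless.
Dependency preservation: every FD's attributes lie within a single fragment, so each can be enforced locally — preserved.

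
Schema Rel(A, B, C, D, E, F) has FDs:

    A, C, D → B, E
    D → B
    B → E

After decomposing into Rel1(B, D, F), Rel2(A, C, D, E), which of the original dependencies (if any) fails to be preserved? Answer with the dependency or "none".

B → E

Check B → E: no single fragment contains all of {B, E}, and the restricted closure of {B} across the fragments never reaches {E}.
A, C, D → B, E is preserved.
D → B is preserved.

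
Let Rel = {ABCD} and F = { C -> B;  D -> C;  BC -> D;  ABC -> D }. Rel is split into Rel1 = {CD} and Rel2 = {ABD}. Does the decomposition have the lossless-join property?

Yes

Common attributes: Rel1 ∩ Rel2 = {D}.
Closure of {D}: D → C applies, adding C; C → B applies, adding B. So (D)⁺ = {BCD}.
This closure contains every attribute of Rel1, so Rel1 ∩ Rel2 → Rel1. The join is lossless.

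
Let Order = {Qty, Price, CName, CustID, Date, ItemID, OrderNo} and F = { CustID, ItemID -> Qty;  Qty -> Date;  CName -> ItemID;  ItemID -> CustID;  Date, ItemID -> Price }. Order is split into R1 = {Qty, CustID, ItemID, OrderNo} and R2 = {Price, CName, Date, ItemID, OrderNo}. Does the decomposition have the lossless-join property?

Yes

Common attributes: R1 ∩ R2 = {ItemID, OrderNo}.
Closure of {ItemID, OrderNo}: ItemID → CustID applies, adding CustID; CustID, ItemID → Qty applies, adding Qty; Qty → Date applies, adding Date; Date, ItemID → Price applies, adding Price. So (ItemID, OrderNo)⁺ = {Qty, Price, CustID, Date, ItemID, OrderNo}.
This closure contains every attribute of R1, so R1 ∩ R2 → R1. The join is lossless.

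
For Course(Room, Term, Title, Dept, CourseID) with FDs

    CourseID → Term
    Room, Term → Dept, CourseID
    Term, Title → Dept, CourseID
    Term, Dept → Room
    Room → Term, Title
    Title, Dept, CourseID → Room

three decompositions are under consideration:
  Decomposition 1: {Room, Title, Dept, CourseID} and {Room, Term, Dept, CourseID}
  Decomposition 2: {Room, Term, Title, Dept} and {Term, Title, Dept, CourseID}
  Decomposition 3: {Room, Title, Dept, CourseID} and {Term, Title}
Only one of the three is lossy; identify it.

Decomposition 3

Decomposition 1: common = {Room, Dept, CourseID}, closure = {Room, Term, Title, Dept, CourseID} → lossless.
Decomposition 2: common = {Term, Title, Dept}, closure = {Room, Term, Title, Dept, CourseID} → lossless.
Decomposition 3: common = {Title}, closure = {Title} → lossy.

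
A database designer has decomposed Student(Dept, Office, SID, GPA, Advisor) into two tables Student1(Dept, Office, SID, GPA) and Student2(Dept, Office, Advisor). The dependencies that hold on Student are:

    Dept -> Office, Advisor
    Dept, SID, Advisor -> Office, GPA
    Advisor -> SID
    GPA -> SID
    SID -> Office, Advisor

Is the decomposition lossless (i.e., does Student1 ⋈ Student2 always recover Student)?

Yes

Common attributes: Student1 ∩ Student2 = {Dept, Office}.
Closure of {Dept, Office}: Dept → Office, Advisor applies, adding Advisor; Advisor → SID applies, adding SID; Dept, SID, Advisor → Office, GPA applies, adding GPA. So (Dept, Office)⁺ = {Dept, Office, SID, GPA, Advisor}.
This closure contains every attribute of Student1, so Student1 ∩ Student2 → Student1. The join is lossless.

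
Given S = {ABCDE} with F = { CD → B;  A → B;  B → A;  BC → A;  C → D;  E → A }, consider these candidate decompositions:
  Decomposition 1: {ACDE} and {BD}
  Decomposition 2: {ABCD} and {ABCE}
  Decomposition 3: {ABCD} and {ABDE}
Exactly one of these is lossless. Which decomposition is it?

Decomposition 2

Decomposition 1: common = {D}, closure = {D} → lossy.
Decomposition 2: common = {ABC}, closure = {ABCD} → lossless.
Decomposition 3: common = {ABD}, closure = {ABD} → lossy.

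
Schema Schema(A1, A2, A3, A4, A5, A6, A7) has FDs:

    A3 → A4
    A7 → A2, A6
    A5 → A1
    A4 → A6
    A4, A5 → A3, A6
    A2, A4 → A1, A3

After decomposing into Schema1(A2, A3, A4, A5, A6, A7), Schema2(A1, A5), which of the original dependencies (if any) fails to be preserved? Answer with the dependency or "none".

Check A2, A4 → A1, A3: no single fragment contains all of {A1, A2, A3, A4}, and the restricted closure of {A2, A4} across the fragments never reaches {A1, A3}.
A3 → A4 is preserved.
A7 → A2, A6 is preserved.
A5 → A1 is preserved.
A4 → A6 is preserved.
A4, A5 → A3, A6 is preserved.

A2, A4 → A1, A3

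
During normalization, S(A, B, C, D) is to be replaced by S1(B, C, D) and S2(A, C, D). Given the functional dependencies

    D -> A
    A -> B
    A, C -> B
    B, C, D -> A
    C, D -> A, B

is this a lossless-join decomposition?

Yes

Common attributes: S1 ∩ S2 = {C, D}.
Closure of {C, D}: D → A applies, adding A; A → B applies, adding B. So (C, D)⁺ = {A, B, C, D}.
This closure contains every attribute of S1, so S1 ∩ S2 → S1. The join is lossless.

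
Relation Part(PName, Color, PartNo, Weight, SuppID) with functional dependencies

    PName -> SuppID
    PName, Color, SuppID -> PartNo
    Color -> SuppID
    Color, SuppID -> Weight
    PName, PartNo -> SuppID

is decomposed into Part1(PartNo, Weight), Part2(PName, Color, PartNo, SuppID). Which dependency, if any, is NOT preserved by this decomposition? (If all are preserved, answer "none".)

Check Color, SuppID → Weight: no single fragment contains all of {Color, Weight, SuppID}, and the restricted closure of {Color, SuppID} across the fragments never reaches {Weight}.
PName → SuppID is preserved.
PName, Color, SuppID → PartNo is preserved.
Color → SuppID is preserved.
PName, PartNo → SuppID is preserved.

Color, SuppID -> Weight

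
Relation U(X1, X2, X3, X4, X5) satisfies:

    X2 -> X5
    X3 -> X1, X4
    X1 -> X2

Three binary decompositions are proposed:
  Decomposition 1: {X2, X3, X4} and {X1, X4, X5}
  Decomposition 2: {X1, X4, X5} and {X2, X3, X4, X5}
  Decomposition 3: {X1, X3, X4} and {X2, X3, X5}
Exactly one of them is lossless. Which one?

Decomposition 1: common = {X4}, closure = {X4} → lossy.
Decomposition 2: common = {X4, X5}, closure = {X4, X5} → lossy.
Decomposition 3: common = {X3}, closure = {X1, X2, X3, X4, X5} → lossless.

Decomposition 3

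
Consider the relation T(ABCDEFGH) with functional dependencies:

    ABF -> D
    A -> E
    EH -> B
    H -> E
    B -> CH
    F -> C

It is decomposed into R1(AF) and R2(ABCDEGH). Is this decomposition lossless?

No

Common attributes: R1 ∩ R2 = {A}.
Closure of {A}: A → E applies, adding E. So (A)⁺ = {AE}.
The closure contains neither all of R1 = {AF} nor all of R2 = {ABCDEGH}, so the common attributes are not a superkey of either fragment. The join is lossy.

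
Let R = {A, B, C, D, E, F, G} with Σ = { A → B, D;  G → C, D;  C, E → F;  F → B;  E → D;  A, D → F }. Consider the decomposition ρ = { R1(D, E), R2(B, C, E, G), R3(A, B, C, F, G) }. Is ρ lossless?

No

Chase test. Columns are A, B, C, D, E, F, G; row i has aⱼ where attribute j ∈ Ri, else bᵢⱼ.
Initial tableau (one row per fragment):
  row 1: b11 b12 b13 a4 a5 b16 b17
  row 2: b21 a2 a3 b24 a5 b26 a7
  row 3: a1 a2 a3 b34 b35 a6 a7
Rows 2 and 3 agree on G; apply G→C, D and equate their C, D entries.
Rows 1 and 2 agree on E; apply E→D and equate their D entries.
No row becomes fully distinguished — the join is lossy.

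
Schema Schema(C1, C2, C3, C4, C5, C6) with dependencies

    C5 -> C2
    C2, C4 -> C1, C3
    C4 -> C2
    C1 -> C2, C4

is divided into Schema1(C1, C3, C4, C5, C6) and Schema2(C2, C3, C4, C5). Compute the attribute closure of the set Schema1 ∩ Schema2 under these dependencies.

Schema1 ∩ Schema2 = {C3, C4, C5}.
C5 → C2 applies, adding C2
C2, C4 → C1, C3 applies, adding C1
Closure: {C1, C2, C3, C4, C5}.

C1, C2, C3, C4, C5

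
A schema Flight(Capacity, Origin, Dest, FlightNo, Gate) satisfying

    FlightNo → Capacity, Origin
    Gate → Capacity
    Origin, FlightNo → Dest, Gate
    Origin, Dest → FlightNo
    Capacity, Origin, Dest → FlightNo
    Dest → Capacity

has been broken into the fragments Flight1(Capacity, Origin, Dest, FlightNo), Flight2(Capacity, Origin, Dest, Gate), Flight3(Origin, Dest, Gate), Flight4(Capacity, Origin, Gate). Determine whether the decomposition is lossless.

Yes

Chase test. Columns are Capacity, Origin, Dest, FlightNo, Gate; row i has aⱼ where attribute j ∈ Flighti, else bᵢⱼ.
Initial tableau (one row per fragment):
  row 1: a1 a2 a3 a4 b15
  row 2: a1 a2 a3 b24 a5
  row 3: b31 a2 a3 b34 a5
  row 4: a1 a2 b43 b44 a5
Rows 2 and 3 agree on Gate; apply Gate→Capacity and equate their Capacity entries.
Rows 1 and 2 agree on Origin, Dest; apply Origin, Dest→FlightNo and equate their FlightNo entries.
Rows 1 and 3 agree on Origin, Dest; apply Origin, Dest→FlightNo and equate their FlightNo entries.
Rows 1 and 2 agree on Origin, FlightNo; apply Origin, FlightNo→Dest, Gate and equate their Dest, Gate entries.
Row 1 is now all distinguished symbols — the join is lossless.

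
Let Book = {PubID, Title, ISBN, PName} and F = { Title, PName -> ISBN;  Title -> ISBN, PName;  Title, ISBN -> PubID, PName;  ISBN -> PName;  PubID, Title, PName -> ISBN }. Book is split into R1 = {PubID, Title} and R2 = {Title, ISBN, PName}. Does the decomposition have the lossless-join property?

Yes

Common attributes: R1 ∩ R2 = {Title}.
Closure of {Title}: Title → ISBN, PName applies, adding ISBN, PName; Title, ISBN → PubID, PName applies, adding PubID. So (Title)⁺ = {PubID, Title, ISBN, PName}.
This closure contains every attribute of R1, so R1 ∩ R2 → R1. The join is lossless.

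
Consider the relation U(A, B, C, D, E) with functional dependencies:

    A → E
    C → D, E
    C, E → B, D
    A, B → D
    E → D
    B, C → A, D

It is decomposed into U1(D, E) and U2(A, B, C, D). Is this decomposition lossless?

Common attributes: U1 ∩ U2 = {D}.
No dependency enlarges {D}, so (D)⁺ = {D}.
The closure contains neither all of U1 = {D, E} nor all of U2 = {A, B, C, D}, so the common attributes are not a superkey of either fragment. The join is lossy.

No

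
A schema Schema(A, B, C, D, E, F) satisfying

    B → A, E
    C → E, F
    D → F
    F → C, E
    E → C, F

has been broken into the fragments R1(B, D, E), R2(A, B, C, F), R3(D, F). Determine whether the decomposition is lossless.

Yes

Chase test. Columns are A, B, C, D, E, F; row i has aⱼ where attribute j ∈ Ri, else bᵢⱼ.
Initial tableau (one row per fragment):
  row 1: b11 a2 b13 a4 a5 b16
  row 2: a1 a2 a3 b24 b25 a6
  row 3: b31 b32 b33 a4 b35 a6
Rows 1 and 2 agree on B; apply B→A, E and equate their A, E entries.
Rows 1 and 3 agree on D; apply D→F and equate their F entries.
Rows 1 and 2 agree on F; apply F→C, E and equate their C, E entries.
Rows 1 and 3 agree on F; apply F→C, E and equate their C, E entries.
Row 1 is now all distinguished symbols — the join is lossless.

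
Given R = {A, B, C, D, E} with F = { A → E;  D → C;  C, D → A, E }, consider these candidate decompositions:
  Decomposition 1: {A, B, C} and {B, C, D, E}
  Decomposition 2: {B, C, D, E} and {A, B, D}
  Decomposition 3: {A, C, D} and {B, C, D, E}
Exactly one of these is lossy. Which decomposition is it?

Decomposition 1: common = {B, C}, closure = {B, C} → lossy.
Decomposition 2: common = {B, D}, closure = {A, B, C, D, E} → lossless.
Decomposition 3: common = {C, D}, closure = {A, C, D, E} → lossless.

Decomposition 1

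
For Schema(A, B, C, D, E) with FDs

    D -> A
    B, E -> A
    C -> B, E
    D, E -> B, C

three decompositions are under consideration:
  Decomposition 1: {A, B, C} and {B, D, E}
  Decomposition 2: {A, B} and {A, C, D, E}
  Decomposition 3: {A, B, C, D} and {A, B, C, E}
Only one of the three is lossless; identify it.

Decomposition 3

Decomposition 1: common = {B}, closure = {B} → lossy.
Decomposition 2: common = {A}, closure = {A} → lossy.
Decomposition 3: common = {A, B, C}, closure = {A, B, C, E} → lossless.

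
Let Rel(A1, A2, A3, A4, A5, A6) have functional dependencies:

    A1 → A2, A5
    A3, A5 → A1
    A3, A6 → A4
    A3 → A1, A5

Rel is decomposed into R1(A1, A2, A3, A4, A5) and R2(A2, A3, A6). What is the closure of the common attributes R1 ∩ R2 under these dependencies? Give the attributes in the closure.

A1, A2, A3, A5

R1 ∩ R2 = {A2, A3}.
A3 → A1, A5 applies, adding A1, A5
Closure: {A1, A2, A3, A5}.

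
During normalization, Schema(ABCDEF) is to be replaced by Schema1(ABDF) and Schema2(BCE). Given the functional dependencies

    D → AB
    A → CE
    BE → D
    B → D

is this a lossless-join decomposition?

Common attributes: Schema1 ∩ Schema2 = {B}.
Closure of {B}: B → D applies, adding D; D → AB applies, adding A; A → CE applies, adding CE. So (B)⁺ = {ABCDE}.
This closure contains every attribute of Schema2, so Schema1 ∩ Schema2 → Schema2. The join is lossless.

Yes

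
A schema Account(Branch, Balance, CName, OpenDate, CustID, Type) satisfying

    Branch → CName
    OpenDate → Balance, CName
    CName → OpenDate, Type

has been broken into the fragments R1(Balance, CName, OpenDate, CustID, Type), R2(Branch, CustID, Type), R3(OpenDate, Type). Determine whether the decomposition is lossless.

No

Chase test. Columns are Branch, Balance, CName, OpenDate, CustID, Type; row i has aⱼ where attribute j ∈ Ri, else bᵢⱼ.
Initial tableau (one row per fragment):
  row 1: b11 a2 a3 a4 a5 a6
  row 2: a1 b22 b23 b24 a5 a6
  row 3: b31 b32 b33 a4 b35 a6
Rows 1 and 3 agree on OpenDate; apply OpenDate→Balance, CName and equate their Balance, CName entries.
No row becomes fully distinguished — the join is lossy.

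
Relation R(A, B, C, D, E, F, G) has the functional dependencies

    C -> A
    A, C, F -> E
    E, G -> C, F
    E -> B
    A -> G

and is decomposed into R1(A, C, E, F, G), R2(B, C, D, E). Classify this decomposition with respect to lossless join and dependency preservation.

Lossless test: (C, E)⁺ = {A, B, C, E, F, G}, which contains all of one fragment — lossless.
Dependency preservation: every FD's attributes lie within a single fragment, so each can be enforced locally — preserved.

lossless and dependency-preserving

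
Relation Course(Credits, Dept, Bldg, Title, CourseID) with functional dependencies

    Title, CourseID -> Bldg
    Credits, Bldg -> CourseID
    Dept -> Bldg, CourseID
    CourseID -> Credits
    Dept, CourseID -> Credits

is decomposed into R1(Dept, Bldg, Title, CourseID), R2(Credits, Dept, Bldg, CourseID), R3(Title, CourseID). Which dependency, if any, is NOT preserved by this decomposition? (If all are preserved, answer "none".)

none

Title, CourseID → Bldg lies within R1.
Credits, Bldg → CourseID lies within R2.
Dept → Bldg, CourseID lies within R1.
CourseID → Credits lies within R2.
Dept, CourseID → Credits lies within R2.
Every dependency is enforceable on the fragments, so the decomposition is dependency-preserving.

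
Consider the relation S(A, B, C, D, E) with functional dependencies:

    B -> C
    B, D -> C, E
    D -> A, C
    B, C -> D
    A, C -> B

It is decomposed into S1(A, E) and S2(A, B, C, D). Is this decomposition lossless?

Common attributes: S1 ∩ S2 = {A}.
No dependency enlarges {A}, so (A)⁺ = {A}.
The closure contains neither all of S1 = {A, E} nor all of S2 = {A, B, C, D}, so the common attributes are not a superkey of either fragment. The join is lossy.

No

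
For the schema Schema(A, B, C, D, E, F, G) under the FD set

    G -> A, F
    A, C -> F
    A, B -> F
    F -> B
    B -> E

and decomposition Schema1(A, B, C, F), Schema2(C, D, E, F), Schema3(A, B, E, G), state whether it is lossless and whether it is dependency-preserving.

Lossless test (chase): Rows 1 and 3 agree on A, B; apply A, B→F and equate their F entries. Rows 1 and 2 agree on F; apply F→B and equate their B entries. Rows 1 and 2 agree on B; apply B→E and equate their E entries. No row becomes fully distinguished — the join is lossy.
Dependency preservation: G → A, F is not contained in any single fragment, but the restricted closure of its left-hand side across the fragments still reaches the right-hand side; the remaining FDs each lie inside some fragment. All dependencies are preserved.

lossy but dependency-preserving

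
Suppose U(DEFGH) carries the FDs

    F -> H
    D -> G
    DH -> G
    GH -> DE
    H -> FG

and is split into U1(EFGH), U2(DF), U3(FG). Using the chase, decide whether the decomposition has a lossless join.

Chase test. Columns are DEFGH; row i has aⱼ where attribute j ∈ Ui, else bᵢⱼ.
Initial tableau (one row per fragment):
  row 1: b11 a2 a3 a4 a5
  row 2: a1 b22 a3 b24 b25
  row 3: b31 b32 a3 a4 b35
Rows 1 and 2 agree on F; apply F→H and equate their H entries.
Rows 1 and 3 agree on F; apply F→H and equate their H entries.
Rows 1 and 3 agree on GH; apply GH→DE and equate their DE entries.
Rows 1 and 2 agree on H; apply H→FG and equate their FG entries.
Rows 1 and 2 agree on GH; apply GH→DE and equate their DE entries.
Row 1 is now all distinguished symbols — the join is lossless.

Yes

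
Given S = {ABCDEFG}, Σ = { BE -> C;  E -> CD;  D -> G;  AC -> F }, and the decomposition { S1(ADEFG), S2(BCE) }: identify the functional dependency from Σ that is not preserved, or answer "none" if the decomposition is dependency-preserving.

AC -> F

Check AC → F: no single fragment contains all of {ACF}, and the restricted closure of {AC} across the fragments never reaches {F}.
BE → C is preserved.
E → CD is preserved.
D → G is preserved.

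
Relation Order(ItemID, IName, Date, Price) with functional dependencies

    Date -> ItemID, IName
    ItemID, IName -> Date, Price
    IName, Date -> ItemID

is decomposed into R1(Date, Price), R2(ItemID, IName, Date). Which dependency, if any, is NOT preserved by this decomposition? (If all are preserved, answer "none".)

none

Date → ItemID, IName lies within R2.
ItemID, IName → Date, Price: restricted closure across fragments reaches Date, Price.
IName, Date → ItemID lies within R2.
Every dependency is enforceable on the fragments, so the decomposition is dependency-preserving.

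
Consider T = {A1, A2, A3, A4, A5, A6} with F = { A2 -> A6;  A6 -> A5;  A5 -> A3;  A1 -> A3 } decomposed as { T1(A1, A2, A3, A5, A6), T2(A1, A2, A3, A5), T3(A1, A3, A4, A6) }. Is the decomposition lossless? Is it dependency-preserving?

lossy but dependency-preserving

Lossless test (chase): Rows 1 and 2 agree on A2; apply A2→A6 and equate their A6 entries. Rows 1 and 3 agree on A6; apply A6→A5 and equate their A5 entries. No row becomes fully distinguished — the join is lossy.
Dependency preservation: every FD's attributes lie within a single fragment, so each can be enforced locally — preserved.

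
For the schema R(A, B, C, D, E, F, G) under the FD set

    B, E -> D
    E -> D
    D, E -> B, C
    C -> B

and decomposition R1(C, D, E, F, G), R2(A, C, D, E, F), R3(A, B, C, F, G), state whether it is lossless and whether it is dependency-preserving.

Lossless test (chase): Rows 1 and 2 agree on D, E; apply D, E→B, C and equate their B, C entries. Rows 1 and 3 agree on C; apply C→B and equate their B entries. No row becomes fully distinguished — the join is lossy.
Dependency preservation: B, E → D; D, E → B, C are not contained in any single fragment, but the restricted closure of each left-hand side across the fragments still reaches the right-hand side; the remaining FDs each lie inside some fragment. All dependencies are preserved.

lossy but dependency-preserving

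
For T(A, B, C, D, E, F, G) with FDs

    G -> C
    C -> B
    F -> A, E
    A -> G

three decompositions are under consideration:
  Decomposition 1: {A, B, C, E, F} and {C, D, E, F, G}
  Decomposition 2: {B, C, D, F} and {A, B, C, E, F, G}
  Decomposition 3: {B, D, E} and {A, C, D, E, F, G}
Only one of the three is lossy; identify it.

Decomposition 3

Decomposition 1: common = {C, E, F}, closure = {A, B, C, E, F, G} → lossless.
Decomposition 2: common = {B, C, F}, closure = {A, B, C, E, F, G} → lossless.
Decomposition 3: common = {D, E}, closure = {D, E} → lossy.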